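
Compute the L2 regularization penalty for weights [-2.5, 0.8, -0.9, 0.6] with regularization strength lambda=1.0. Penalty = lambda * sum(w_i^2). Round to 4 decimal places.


Squaring each weight:
(-2.5)^2 = 6.25
0.8^2 = 0.64
(-0.9)^2 = 0.81
0.6^2 = 0.36
Sum of squares = 8.06
Penalty = 1.0 * 8.06 = 8.0600

8.0600


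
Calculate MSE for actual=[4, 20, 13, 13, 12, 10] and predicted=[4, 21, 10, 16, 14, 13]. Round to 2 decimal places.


Differences: [0, -1, 3, -3, -2, -3]
Squared errors: [0, 1, 9, 9, 4, 9]
Sum of squared errors = 32
MSE = 32 / 6 = 5.33

5.33


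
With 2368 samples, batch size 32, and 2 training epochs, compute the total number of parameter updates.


Iterations per epoch = 2368 / 32 = 74
Total updates = iterations_per_epoch * epochs
= 74 * 2
= 148

148


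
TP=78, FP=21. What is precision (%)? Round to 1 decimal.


Precision = TP / (TP + FP) * 100
= 78 / (78 + 21)
= 78 / 99
= 0.7879
= 78.8%

78.8


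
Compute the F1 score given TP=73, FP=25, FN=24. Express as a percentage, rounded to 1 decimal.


Precision = TP / (TP + FP) = 73 / 98 = 0.7449
Recall = TP / (TP + FN) = 73 / 97 = 0.7526
F1 = 2 * P * R / (P + R)
= 2 * 0.7449 * 0.7526 / (0.7449 + 0.7526)
= 1.1212 / 1.4975
= 0.7487
As percentage: 74.9%

74.9


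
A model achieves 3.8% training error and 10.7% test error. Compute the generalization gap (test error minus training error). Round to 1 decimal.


Generalization gap = test_error - train_error
= 10.7 - 3.8
= 6.9%
A moderate gap.

6.9


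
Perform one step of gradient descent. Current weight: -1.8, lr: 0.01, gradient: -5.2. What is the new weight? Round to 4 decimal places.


w_new = w_old - lr * gradient
= -1.8 - 0.01 * -5.2
= -1.8 - (-0.052)
= -1.7480

-1.7480


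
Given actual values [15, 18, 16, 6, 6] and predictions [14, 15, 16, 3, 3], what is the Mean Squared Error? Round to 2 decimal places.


Differences: [1, 3, 0, 3, 3]
Squared errors: [1, 9, 0, 9, 9]
Sum of squared errors = 28
MSE = 28 / 5 = 5.60

5.60


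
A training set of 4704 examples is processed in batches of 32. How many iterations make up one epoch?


Iterations per epoch = dataset_size / batch_size
= 4704 / 32
= 147

147


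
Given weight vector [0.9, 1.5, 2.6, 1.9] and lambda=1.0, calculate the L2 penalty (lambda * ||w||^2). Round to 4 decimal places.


Squaring each weight:
0.9^2 = 0.81
1.5^2 = 2.25
2.6^2 = 6.76
1.9^2 = 3.61
Sum of squares = 13.43
Penalty = 1.0 * 13.43 = 13.4300

13.4300


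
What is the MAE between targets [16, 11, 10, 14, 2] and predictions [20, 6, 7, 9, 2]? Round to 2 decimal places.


Absolute errors: [4, 5, 3, 5, 0]
Sum of absolute errors = 17
MAE = 17 / 5 = 3.40

3.40


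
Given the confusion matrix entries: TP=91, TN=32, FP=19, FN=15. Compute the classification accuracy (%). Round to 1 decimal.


Accuracy = (TP + TN) / (TP + TN + FP + FN) * 100
= (91 + 32) / (91 + 32 + 19 + 15)
= 123 / 157
= 0.7834
= 78.3%

78.3


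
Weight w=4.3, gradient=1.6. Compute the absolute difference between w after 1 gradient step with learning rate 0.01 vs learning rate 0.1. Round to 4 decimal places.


With lr=0.01: w_new = 4.3 - 0.01 * 1.6 = 4.284
With lr=0.1: w_new = 4.3 - 0.1 * 1.6 = 4.14
Absolute difference = |4.284 - 4.14|
= 0.1440

0.1440


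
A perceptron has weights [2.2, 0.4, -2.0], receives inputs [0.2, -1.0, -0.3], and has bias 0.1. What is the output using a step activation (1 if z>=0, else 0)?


z = w . x + b
= 2.2*0.2 + 0.4*-1.0 + -2.0*-0.3 + 0.1
= 0.44 + -0.4 + 0.6 + 0.1
= 0.64 + 0.1
= 0.74
Since z = 0.74 >= 0, output = 1

1


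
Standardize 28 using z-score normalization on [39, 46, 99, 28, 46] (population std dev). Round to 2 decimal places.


Mean = (39 + 46 + 99 + 28 + 46) / 5 = 51.6
Variance = sum((x_i - mean)^2) / n = 605.04
Std = sqrt(605.04) = 24.5976
Z = (x - mean) / std
= (28 - 51.6) / 24.5976
= -23.6 / 24.5976
= -0.96

-0.96


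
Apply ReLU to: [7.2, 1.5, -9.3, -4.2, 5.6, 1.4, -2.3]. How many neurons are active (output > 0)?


ReLU(x) = max(0, x) for each element:
ReLU(7.2) = 7.2
ReLU(1.5) = 1.5
ReLU(-9.3) = 0
ReLU(-4.2) = 0
ReLU(5.6) = 5.6
ReLU(1.4) = 1.4
ReLU(-2.3) = 0
Active neurons (>0): 4

4


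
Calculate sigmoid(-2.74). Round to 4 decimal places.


sigmoid(z) = 1 / (1 + exp(-z))
exp(-(-2.74)) = exp(2.74) = 15.487
1 + 15.487 = 16.487
1 / 16.487 = 0.0607

0.0607


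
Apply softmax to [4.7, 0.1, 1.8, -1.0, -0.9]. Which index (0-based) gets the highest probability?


Softmax is a monotonic transformation, so it preserves the argmax.
We need to find the index of the maximum logit.
Index 0: 4.7
Index 1: 0.1
Index 2: 1.8
Index 3: -1.0
Index 4: -0.9
Maximum logit = 4.7 at index 0

0


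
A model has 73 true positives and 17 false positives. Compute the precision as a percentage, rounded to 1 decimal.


Precision = TP / (TP + FP) * 100
= 73 / (73 + 17)
= 73 / 90
= 0.8111
= 81.1%

81.1


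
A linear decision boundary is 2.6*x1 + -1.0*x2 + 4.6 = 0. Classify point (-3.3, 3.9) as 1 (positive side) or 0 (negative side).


Compute 2.6 * -3.3 + -1.0 * 3.9 + 4.6
= -8.58 + -3.9 + 4.6
= -7.88
Since -7.88 < 0, the point is on the negative side.

0


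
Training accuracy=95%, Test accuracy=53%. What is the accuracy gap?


Gap = train_accuracy - test_accuracy
= 95 - 53
= 42%
This large gap strongly indicates overfitting.

42


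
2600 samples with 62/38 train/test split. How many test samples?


Train samples = 2600 * 62% = 1612
Test samples = 2600 - 1612
= 988

988


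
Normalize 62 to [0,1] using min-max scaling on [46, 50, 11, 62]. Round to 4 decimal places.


Min = 11, Max = 62
Range = 62 - 11 = 51
Scaled = (x - min) / (max - min)
= (62 - 11) / 51
= 51 / 51
= 1.0000

1.0000


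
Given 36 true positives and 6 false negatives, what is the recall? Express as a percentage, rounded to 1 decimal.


Recall = TP / (TP + FN) * 100
= 36 / (36 + 6)
= 36 / 42
= 0.8571
= 85.7%

85.7


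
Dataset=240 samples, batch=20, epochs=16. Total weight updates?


Iterations per epoch = 240 / 20 = 12
Total updates = iterations_per_epoch * epochs
= 12 * 16
= 192

192


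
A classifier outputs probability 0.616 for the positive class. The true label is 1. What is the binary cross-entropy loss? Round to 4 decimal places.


For y=1: Loss = -log(p)
= -log(0.616)
= -(-0.4845)
= 0.4845

0.4845


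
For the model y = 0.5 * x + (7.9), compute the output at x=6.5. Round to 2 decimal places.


y = 0.5 * 6.5 + (7.9)
= 3.25 + (7.9)
= 11.15

11.15


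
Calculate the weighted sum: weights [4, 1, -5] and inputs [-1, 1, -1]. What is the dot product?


Element-wise products:
4 * -1 = -4
1 * 1 = 1
-5 * -1 = 5
Sum = -4 + 1 + 5
= 2

2


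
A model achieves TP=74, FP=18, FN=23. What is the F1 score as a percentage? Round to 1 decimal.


Precision = TP / (TP + FP) = 74 / 92 = 0.8043
Recall = TP / (TP + FN) = 74 / 97 = 0.7629
F1 = 2 * P * R / (P + R)
= 2 * 0.8043 * 0.7629 / (0.8043 + 0.7629)
= 1.2273 / 1.5672
= 0.7831
As percentage: 78.3%

78.3


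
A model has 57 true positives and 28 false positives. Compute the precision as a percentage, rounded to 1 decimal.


Precision = TP / (TP + FP) * 100
= 57 / (57 + 28)
= 57 / 85
= 0.6706
= 67.1%

67.1


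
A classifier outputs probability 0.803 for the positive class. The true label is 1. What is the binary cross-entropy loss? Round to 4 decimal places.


For y=1: Loss = -log(p)
= -log(0.803)
= -(-0.2194)
= 0.2194

0.2194


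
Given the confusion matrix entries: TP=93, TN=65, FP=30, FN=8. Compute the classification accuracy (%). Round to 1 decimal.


Accuracy = (TP + TN) / (TP + TN + FP + FN) * 100
= (93 + 65) / (93 + 65 + 30 + 8)
= 158 / 196
= 0.8061
= 80.6%

80.6


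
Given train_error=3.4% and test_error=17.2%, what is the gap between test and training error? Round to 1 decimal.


Generalization gap = test_error - train_error
= 17.2 - 3.4
= 13.8%
A large gap suggests overfitting.

13.8


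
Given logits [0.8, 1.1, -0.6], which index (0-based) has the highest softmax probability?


Softmax is a monotonic transformation, so it preserves the argmax.
We need to find the index of the maximum logit.
Index 0: 0.8
Index 1: 1.1
Index 2: -0.6
Maximum logit = 1.1 at index 1

1


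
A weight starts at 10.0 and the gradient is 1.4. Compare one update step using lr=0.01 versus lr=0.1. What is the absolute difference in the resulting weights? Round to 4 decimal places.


With lr=0.01: w_new = 10.0 - 0.01 * 1.4 = 9.986
With lr=0.1: w_new = 10.0 - 0.1 * 1.4 = 9.86
Absolute difference = |9.986 - 9.86|
= 0.1260

0.1260


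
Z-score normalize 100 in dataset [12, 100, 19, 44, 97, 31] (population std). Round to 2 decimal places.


Mean = (12 + 100 + 19 + 44 + 97 + 31) / 6 = 50.5
Variance = sum((x_i - mean)^2) / n = 1251.5833
Std = sqrt(1251.5833) = 35.3777
Z = (x - mean) / std
= (100 - 50.5) / 35.3777
= 49.5 / 35.3777
= 1.40

1.40


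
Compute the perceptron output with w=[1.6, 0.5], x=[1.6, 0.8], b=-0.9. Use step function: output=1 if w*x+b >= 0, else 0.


z = w . x + b
= 1.6*1.6 + 0.5*0.8 + -0.9
= 2.56 + 0.4 + -0.9
= 2.96 + -0.9
= 2.06
Since z = 2.06 >= 0, output = 1

1


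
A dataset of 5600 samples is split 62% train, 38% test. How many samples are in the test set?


Train samples = 5600 * 62% = 3472
Test samples = 5600 - 3472
= 2128

2128


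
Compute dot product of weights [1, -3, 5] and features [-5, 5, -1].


Element-wise products:
1 * -5 = -5
-3 * 5 = -15
5 * -1 = -5
Sum = -5 + -15 + -5
= -25

-25


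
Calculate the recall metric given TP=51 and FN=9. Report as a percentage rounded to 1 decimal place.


Recall = TP / (TP + FN) * 100
= 51 / (51 + 9)
= 51 / 60
= 0.85
= 85.0%

85.0


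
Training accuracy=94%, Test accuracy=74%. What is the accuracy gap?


Gap = train_accuracy - test_accuracy
= 94 - 74
= 20%
This gap suggests the model is overfitting.

20


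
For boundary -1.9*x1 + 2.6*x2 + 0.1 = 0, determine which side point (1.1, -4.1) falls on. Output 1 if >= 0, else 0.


Compute -1.9 * 1.1 + 2.6 * -4.1 + 0.1
= -2.09 + -10.66 + 0.1
= -12.65
Since -12.65 < 0, the point is on the negative side.

0


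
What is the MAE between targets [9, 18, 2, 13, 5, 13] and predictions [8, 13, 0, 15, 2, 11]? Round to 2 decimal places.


Absolute errors: [1, 5, 2, 2, 3, 2]
Sum of absolute errors = 15
MAE = 15 / 6 = 2.50

2.50


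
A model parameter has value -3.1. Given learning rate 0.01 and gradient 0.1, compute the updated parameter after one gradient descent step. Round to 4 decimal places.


w_new = w_old - lr * gradient
= -3.1 - 0.01 * 0.1
= -3.1 - (0.001)
= -3.1010

-3.1010


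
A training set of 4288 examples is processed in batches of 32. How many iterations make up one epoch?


Iterations per epoch = dataset_size / batch_size
= 4288 / 32
= 134

134


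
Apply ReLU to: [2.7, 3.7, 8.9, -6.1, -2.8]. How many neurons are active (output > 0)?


ReLU(x) = max(0, x) for each element:
ReLU(2.7) = 2.7
ReLU(3.7) = 3.7
ReLU(8.9) = 8.9
ReLU(-6.1) = 0
ReLU(-2.8) = 0
Active neurons (>0): 3

3


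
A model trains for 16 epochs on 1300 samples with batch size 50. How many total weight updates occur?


Iterations per epoch = 1300 / 50 = 26
Total updates = iterations_per_epoch * epochs
= 26 * 16
= 416

416


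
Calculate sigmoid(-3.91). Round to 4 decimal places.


sigmoid(z) = 1 / (1 + exp(-z))
exp(-(-3.91)) = exp(3.91) = 49.899
1 + 49.899 = 50.899
1 / 50.899 = 0.0196

0.0196


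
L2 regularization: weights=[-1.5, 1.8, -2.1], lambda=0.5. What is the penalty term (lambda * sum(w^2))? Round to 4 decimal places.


Squaring each weight:
(-1.5)^2 = 2.25
1.8^2 = 3.24
(-2.1)^2 = 4.41
Sum of squares = 9.9
Penalty = 0.5 * 9.9 = 4.9500

4.9500


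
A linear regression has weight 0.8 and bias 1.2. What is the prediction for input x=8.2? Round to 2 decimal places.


y = 0.8 * 8.2 + (1.2)
= 6.56 + (1.2)
= 7.76

7.76


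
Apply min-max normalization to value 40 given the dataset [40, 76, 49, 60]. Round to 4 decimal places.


Min = 40, Max = 76
Range = 76 - 40 = 36
Scaled = (x - min) / (max - min)
= (40 - 40) / 36
= 0 / 36
= 0.0000

0.0000


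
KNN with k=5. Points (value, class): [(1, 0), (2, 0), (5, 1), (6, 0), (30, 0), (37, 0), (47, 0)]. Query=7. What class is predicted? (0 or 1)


Distances from query 7:
Point 6 (class 0): distance = 1
Point 5 (class 1): distance = 2
Point 2 (class 0): distance = 5
Point 1 (class 0): distance = 6
Point 30 (class 0): distance = 23
K=5 nearest neighbors: classes = [0, 1, 0, 0, 0]
Votes for class 1: 1 / 5
Majority vote => class 0

0


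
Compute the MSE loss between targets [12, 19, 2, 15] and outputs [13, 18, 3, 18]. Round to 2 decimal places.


Differences: [-1, 1, -1, -3]
Squared errors: [1, 1, 1, 9]
Sum of squared errors = 12
MSE = 12 / 4 = 3.00

3.00


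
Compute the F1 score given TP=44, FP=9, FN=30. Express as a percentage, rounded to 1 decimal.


Precision = TP / (TP + FP) = 44 / 53 = 0.8302
Recall = TP / (TP + FN) = 44 / 74 = 0.5946
F1 = 2 * P * R / (P + R)
= 2 * 0.8302 * 0.5946 / (0.8302 + 0.5946)
= 0.9873 / 1.4248
= 0.6929
As percentage: 69.3%

69.3


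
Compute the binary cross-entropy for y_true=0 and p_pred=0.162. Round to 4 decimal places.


For y=0: Loss = -log(1-p)
= -log(1 - 0.162)
= -log(0.838)
= -(-0.1767)
= 0.1767

0.1767


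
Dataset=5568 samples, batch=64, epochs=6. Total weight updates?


Iterations per epoch = 5568 / 64 = 87
Total updates = iterations_per_epoch * epochs
= 87 * 6
= 522

522


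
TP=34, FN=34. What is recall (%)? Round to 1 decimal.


Recall = TP / (TP + FN) * 100
= 34 / (34 + 34)
= 34 / 68
= 0.5
= 50.0%

50.0


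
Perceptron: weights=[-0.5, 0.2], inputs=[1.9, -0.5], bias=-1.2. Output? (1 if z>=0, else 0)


z = w . x + b
= -0.5*1.9 + 0.2*-0.5 + -1.2
= -0.95 + -0.1 + -1.2
= -1.05 + -1.2
= -2.25
Since z = -2.25 < 0, output = 0

0


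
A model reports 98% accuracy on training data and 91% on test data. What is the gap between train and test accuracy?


Gap = train_accuracy - test_accuracy
= 98 - 91
= 7%
This moderate gap may indicate mild overfitting.

7


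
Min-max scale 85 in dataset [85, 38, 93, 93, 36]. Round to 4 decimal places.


Min = 36, Max = 93
Range = 93 - 36 = 57
Scaled = (x - min) / (max - min)
= (85 - 36) / 57
= 49 / 57
= 0.8596

0.8596


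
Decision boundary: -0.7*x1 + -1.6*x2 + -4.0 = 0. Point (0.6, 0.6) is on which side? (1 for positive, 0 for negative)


Compute -0.7 * 0.6 + -1.6 * 0.6 + -4.0
= -0.42 + -0.96 + -4.0
= -5.38
Since -5.38 < 0, the point is on the negative side.

0


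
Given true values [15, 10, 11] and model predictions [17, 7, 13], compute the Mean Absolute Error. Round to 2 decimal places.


Absolute errors: [2, 3, 2]
Sum of absolute errors = 7
MAE = 7 / 3 = 2.33

2.33


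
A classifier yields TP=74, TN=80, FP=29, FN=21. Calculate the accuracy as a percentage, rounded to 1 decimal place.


Accuracy = (TP + TN) / (TP + TN + FP + FN) * 100
= (74 + 80) / (74 + 80 + 29 + 21)
= 154 / 204
= 0.7549
= 75.5%

75.5


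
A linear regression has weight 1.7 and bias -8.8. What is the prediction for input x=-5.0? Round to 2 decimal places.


y = 1.7 * -5.0 + (-8.8)
= -8.5 + (-8.8)
= -17.30

-17.30


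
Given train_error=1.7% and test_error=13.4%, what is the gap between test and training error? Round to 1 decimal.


Generalization gap = test_error - train_error
= 13.4 - 1.7
= 11.7%
A large gap suggests overfitting.

11.7


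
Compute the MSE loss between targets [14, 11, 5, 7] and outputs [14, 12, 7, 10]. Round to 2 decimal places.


Differences: [0, -1, -2, -3]
Squared errors: [0, 1, 4, 9]
Sum of squared errors = 14
MSE = 14 / 4 = 3.50

3.50


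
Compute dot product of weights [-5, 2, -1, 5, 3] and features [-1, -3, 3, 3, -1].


Element-wise products:
-5 * -1 = 5
2 * -3 = -6
-1 * 3 = -3
5 * 3 = 15
3 * -1 = -3
Sum = 5 + -6 + -3 + 15 + -3
= 8

8


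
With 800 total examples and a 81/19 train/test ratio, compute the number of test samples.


Train samples = 800 * 81% = 648
Test samples = 800 - 648
= 152

152


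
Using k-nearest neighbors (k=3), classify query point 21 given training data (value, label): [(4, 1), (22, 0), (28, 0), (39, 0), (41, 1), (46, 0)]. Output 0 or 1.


Distances from query 21:
Point 22 (class 0): distance = 1
Point 28 (class 0): distance = 7
Point 4 (class 1): distance = 17
K=3 nearest neighbors: classes = [0, 0, 1]
Votes for class 1: 1 / 3
Majority vote => class 0

0


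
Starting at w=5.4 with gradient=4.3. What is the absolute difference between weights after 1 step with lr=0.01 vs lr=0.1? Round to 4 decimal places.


With lr=0.01: w_new = 5.4 - 0.01 * 4.3 = 5.357
With lr=0.1: w_new = 5.4 - 0.1 * 4.3 = 4.97
Absolute difference = |5.357 - 4.97|
= 0.3870

0.3870


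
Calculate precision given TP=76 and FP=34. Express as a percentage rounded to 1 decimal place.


Precision = TP / (TP + FP) * 100
= 76 / (76 + 34)
= 76 / 110
= 0.6909
= 69.1%

69.1


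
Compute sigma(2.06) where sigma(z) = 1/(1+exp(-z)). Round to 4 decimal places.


sigmoid(z) = 1 / (1 + exp(-z))
exp(-(2.06)) = exp(-2.06) = 0.1275
1 + 0.1275 = 1.1275
1 / 1.1275 = 0.8870

0.8870


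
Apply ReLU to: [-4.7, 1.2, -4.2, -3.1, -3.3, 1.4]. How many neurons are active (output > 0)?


ReLU(x) = max(0, x) for each element:
ReLU(-4.7) = 0
ReLU(1.2) = 1.2
ReLU(-4.2) = 0
ReLU(-3.1) = 0
ReLU(-3.3) = 0
ReLU(1.4) = 1.4
Active neurons (>0): 2

2


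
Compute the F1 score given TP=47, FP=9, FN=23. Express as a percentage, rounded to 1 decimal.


Precision = TP / (TP + FP) = 47 / 56 = 0.8393
Recall = TP / (TP + FN) = 47 / 70 = 0.6714
F1 = 2 * P * R / (P + R)
= 2 * 0.8393 * 0.6714 / (0.8393 + 0.6714)
= 1.127 / 1.5107
= 0.746
As percentage: 74.6%

74.6


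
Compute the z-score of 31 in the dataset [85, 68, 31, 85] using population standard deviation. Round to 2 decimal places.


Mean = (85 + 68 + 31 + 85) / 4 = 67.25
Variance = sum((x_i - mean)^2) / n = 486.1875
Std = sqrt(486.1875) = 22.0497
Z = (x - mean) / std
= (31 - 67.25) / 22.0497
= -36.25 / 22.0497
= -1.64

-1.64


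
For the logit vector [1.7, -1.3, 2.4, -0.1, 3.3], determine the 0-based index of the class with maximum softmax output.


Softmax is a monotonic transformation, so it preserves the argmax.
We need to find the index of the maximum logit.
Index 0: 1.7
Index 1: -1.3
Index 2: 2.4
Index 3: -0.1
Index 4: 3.3
Maximum logit = 3.3 at index 4

4


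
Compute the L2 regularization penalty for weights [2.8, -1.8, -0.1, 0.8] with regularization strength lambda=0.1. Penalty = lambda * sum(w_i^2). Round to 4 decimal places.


Squaring each weight:
2.8^2 = 7.84
(-1.8)^2 = 3.24
(-0.1)^2 = 0.01
0.8^2 = 0.64
Sum of squares = 11.73
Penalty = 0.1 * 11.73 = 1.1730

1.1730


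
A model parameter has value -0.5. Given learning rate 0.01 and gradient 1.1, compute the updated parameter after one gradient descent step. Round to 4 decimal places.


w_new = w_old - lr * gradient
= -0.5 - 0.01 * 1.1
= -0.5 - (0.011)
= -0.5110

-0.5110


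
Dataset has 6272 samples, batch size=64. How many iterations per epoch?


Iterations per epoch = dataset_size / batch_size
= 6272 / 64
= 98

98


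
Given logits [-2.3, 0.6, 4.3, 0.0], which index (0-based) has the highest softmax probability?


Softmax is a monotonic transformation, so it preserves the argmax.
We need to find the index of the maximum logit.
Index 0: -2.3
Index 1: 0.6
Index 2: 4.3
Index 3: 0.0
Maximum logit = 4.3 at index 2

2


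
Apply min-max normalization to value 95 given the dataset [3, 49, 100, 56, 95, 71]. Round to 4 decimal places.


Min = 3, Max = 100
Range = 100 - 3 = 97
Scaled = (x - min) / (max - min)
= (95 - 3) / 97
= 92 / 97
= 0.9485

0.9485


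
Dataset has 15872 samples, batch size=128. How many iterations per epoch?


Iterations per epoch = dataset_size / batch_size
= 15872 / 128
= 124

124


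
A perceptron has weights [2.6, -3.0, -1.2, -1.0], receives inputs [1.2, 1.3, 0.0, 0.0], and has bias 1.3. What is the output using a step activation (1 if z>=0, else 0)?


z = w . x + b
= 2.6*1.2 + -3.0*1.3 + -1.2*0.0 + -1.0*0.0 + 1.3
= 3.12 + -3.9 + -0.0 + -0.0 + 1.3
= -0.78 + 1.3
= 0.52
Since z = 0.52 >= 0, output = 1

1


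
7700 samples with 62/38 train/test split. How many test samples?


Train samples = 7700 * 62% = 4774
Test samples = 7700 - 4774
= 2926

2926


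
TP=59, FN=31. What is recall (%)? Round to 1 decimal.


Recall = TP / (TP + FN) * 100
= 59 / (59 + 31)
= 59 / 90
= 0.6556
= 65.6%

65.6


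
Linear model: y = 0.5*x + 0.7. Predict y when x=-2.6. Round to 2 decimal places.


y = 0.5 * -2.6 + (0.7)
= -1.3 + (0.7)
= -0.60

-0.60


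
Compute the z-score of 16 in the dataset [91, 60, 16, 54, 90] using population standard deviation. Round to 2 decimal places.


Mean = (91 + 60 + 16 + 54 + 90) / 5 = 62.2
Variance = sum((x_i - mean)^2) / n = 761.76
Std = sqrt(761.76) = 27.6
Z = (x - mean) / std
= (16 - 62.2) / 27.6
= -46.2 / 27.6
= -1.67

-1.67


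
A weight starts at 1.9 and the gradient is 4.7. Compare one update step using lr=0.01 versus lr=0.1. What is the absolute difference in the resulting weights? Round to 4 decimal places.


With lr=0.01: w_new = 1.9 - 0.01 * 4.7 = 1.853
With lr=0.1: w_new = 1.9 - 0.1 * 4.7 = 1.43
Absolute difference = |1.853 - 1.43|
= 0.4230

0.4230


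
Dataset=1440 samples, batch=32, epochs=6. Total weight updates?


Iterations per epoch = 1440 / 32 = 45
Total updates = iterations_per_epoch * epochs
= 45 * 6
= 270

270


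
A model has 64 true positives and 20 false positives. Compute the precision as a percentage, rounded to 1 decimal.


Precision = TP / (TP + FP) * 100
= 64 / (64 + 20)
= 64 / 84
= 0.7619
= 76.2%

76.2


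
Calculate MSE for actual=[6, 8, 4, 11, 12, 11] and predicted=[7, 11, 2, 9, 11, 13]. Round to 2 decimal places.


Differences: [-1, -3, 2, 2, 1, -2]
Squared errors: [1, 9, 4, 4, 1, 4]
Sum of squared errors = 23
MSE = 23 / 6 = 3.83

3.83


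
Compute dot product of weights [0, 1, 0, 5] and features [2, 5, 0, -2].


Element-wise products:
0 * 2 = 0
1 * 5 = 5
0 * 0 = 0
5 * -2 = -10
Sum = 0 + 5 + 0 + -10
= -5

-5


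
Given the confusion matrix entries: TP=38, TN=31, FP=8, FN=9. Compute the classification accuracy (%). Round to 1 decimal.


Accuracy = (TP + TN) / (TP + TN + FP + FN) * 100
= (38 + 31) / (38 + 31 + 8 + 9)
= 69 / 86
= 0.8023
= 80.2%

80.2


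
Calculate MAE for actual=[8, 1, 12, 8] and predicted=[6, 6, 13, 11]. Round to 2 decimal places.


Absolute errors: [2, 5, 1, 3]
Sum of absolute errors = 11
MAE = 11 / 4 = 2.75

2.75


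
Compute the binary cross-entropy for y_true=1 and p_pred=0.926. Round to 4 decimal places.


For y=1: Loss = -log(p)
= -log(0.926)
= -(-0.0769)
= 0.0769

0.0769


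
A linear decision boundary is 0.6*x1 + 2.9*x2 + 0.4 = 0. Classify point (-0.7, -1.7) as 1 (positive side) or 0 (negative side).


Compute 0.6 * -0.7 + 2.9 * -1.7 + 0.4
= -0.42 + -4.93 + 0.4
= -4.95
Since -4.95 < 0, the point is on the negative side.

0


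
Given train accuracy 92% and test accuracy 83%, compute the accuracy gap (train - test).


Gap = train_accuracy - test_accuracy
= 92 - 83
= 9%
This moderate gap may indicate mild overfitting.

9


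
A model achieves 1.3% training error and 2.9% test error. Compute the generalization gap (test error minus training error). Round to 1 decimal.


Generalization gap = test_error - train_error
= 2.9 - 1.3
= 1.6%
A small gap suggests good generalization.

1.6


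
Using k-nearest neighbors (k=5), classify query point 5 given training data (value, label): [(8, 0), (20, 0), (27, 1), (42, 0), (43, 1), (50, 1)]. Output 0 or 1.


Distances from query 5:
Point 8 (class 0): distance = 3
Point 20 (class 0): distance = 15
Point 27 (class 1): distance = 22
Point 42 (class 0): distance = 37
Point 43 (class 1): distance = 38
K=5 nearest neighbors: classes = [0, 0, 1, 0, 1]
Votes for class 1: 2 / 5
Majority vote => class 0

0


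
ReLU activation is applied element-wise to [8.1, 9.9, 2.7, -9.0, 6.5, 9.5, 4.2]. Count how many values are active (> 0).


ReLU(x) = max(0, x) for each element:
ReLU(8.1) = 8.1
ReLU(9.9) = 9.9
ReLU(2.7) = 2.7
ReLU(-9.0) = 0
ReLU(6.5) = 6.5
ReLU(9.5) = 9.5
ReLU(4.2) = 4.2
Active neurons (>0): 6

6


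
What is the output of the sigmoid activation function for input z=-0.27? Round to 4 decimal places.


sigmoid(z) = 1 / (1 + exp(-z))
exp(-(-0.27)) = exp(0.27) = 1.31
1 + 1.31 = 2.31
1 / 2.31 = 0.4329

0.4329


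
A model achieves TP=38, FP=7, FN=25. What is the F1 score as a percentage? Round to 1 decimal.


Precision = TP / (TP + FP) = 38 / 45 = 0.8444
Recall = TP / (TP + FN) = 38 / 63 = 0.6032
F1 = 2 * P * R / (P + R)
= 2 * 0.8444 * 0.6032 / (0.8444 + 0.6032)
= 1.0187 / 1.4476
= 0.7037
As percentage: 70.4%

70.4


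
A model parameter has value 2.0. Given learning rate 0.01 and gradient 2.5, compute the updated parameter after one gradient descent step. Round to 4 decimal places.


w_new = w_old - lr * gradient
= 2.0 - 0.01 * 2.5
= 2.0 - (0.025)
= 1.9750

1.9750


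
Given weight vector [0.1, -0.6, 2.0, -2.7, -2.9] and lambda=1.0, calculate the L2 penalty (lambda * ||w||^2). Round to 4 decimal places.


Squaring each weight:
0.1^2 = 0.01
(-0.6)^2 = 0.36
2.0^2 = 4.0
(-2.7)^2 = 7.29
(-2.9)^2 = 8.41
Sum of squares = 20.07
Penalty = 1.0 * 20.07 = 20.0700

20.0700


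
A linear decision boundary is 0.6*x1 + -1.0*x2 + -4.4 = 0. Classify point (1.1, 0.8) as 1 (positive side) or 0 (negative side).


Compute 0.6 * 1.1 + -1.0 * 0.8 + -4.4
= 0.66 + -0.8 + -4.4
= -4.54
Since -4.54 < 0, the point is on the negative side.

0


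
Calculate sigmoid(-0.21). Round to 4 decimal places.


sigmoid(z) = 1 / (1 + exp(-z))
exp(-(-0.21)) = exp(0.21) = 1.2337
1 + 1.2337 = 2.2337
1 / 2.2337 = 0.4477

0.4477


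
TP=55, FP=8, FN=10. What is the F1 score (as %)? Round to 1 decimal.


Precision = TP / (TP + FP) = 55 / 63 = 0.873
Recall = TP / (TP + FN) = 55 / 65 = 0.8462
F1 = 2 * P * R / (P + R)
= 2 * 0.873 * 0.8462 / (0.873 + 0.8462)
= 1.4774 / 1.7192
= 0.8594
As percentage: 85.9%

85.9


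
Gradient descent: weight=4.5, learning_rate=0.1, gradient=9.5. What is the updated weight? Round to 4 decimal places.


w_new = w_old - lr * gradient
= 4.5 - 0.1 * 9.5
= 4.5 - (0.95)
= 3.5500

3.5500


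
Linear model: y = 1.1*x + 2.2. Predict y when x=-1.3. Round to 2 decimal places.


y = 1.1 * -1.3 + (2.2)
= -1.43 + (2.2)
= 0.77

0.77


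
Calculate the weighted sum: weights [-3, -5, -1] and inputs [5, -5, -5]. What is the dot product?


Element-wise products:
-3 * 5 = -15
-5 * -5 = 25
-1 * -5 = 5
Sum = -15 + 25 + 5
= 15

15


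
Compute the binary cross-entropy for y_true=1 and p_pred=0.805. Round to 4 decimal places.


For y=1: Loss = -log(p)
= -log(0.805)
= -(-0.2169)
= 0.2169

0.2169


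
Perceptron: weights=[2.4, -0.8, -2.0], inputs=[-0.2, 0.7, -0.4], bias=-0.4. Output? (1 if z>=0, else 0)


z = w . x + b
= 2.4*-0.2 + -0.8*0.7 + -2.0*-0.4 + -0.4
= -0.48 + -0.56 + 0.8 + -0.4
= -0.24 + -0.4
= -0.64
Since z = -0.64 < 0, output = 0

0


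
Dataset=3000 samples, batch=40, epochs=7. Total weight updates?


Iterations per epoch = 3000 / 40 = 75
Total updates = iterations_per_epoch * epochs
= 75 * 7
= 525

525


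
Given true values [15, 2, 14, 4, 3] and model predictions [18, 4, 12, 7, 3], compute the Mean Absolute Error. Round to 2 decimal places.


Absolute errors: [3, 2, 2, 3, 0]
Sum of absolute errors = 10
MAE = 10 / 5 = 2.00

2.00


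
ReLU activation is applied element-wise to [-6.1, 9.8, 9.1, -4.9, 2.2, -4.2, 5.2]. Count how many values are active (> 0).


ReLU(x) = max(0, x) for each element:
ReLU(-6.1) = 0
ReLU(9.8) = 9.8
ReLU(9.1) = 9.1
ReLU(-4.9) = 0
ReLU(2.2) = 2.2
ReLU(-4.2) = 0
ReLU(5.2) = 5.2
Active neurons (>0): 4

4


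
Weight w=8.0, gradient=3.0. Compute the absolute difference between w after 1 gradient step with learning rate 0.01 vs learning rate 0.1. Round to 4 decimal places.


With lr=0.01: w_new = 8.0 - 0.01 * 3.0 = 7.97
With lr=0.1: w_new = 8.0 - 0.1 * 3.0 = 7.7
Absolute difference = |7.97 - 7.7|
= 0.2700

0.2700


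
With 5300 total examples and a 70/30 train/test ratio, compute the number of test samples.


Train samples = 5300 * 70% = 3710
Test samples = 5300 - 3710
= 1590

1590


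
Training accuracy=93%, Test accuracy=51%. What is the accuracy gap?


Gap = train_accuracy - test_accuracy
= 93 - 51
= 42%
This large gap strongly indicates overfitting.

42


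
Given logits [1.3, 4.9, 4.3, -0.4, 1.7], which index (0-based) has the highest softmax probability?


Softmax is a monotonic transformation, so it preserves the argmax.
We need to find the index of the maximum logit.
Index 0: 1.3
Index 1: 4.9
Index 2: 4.3
Index 3: -0.4
Index 4: 1.7
Maximum logit = 4.9 at index 1

1


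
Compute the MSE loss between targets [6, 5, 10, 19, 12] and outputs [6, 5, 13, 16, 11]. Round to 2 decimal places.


Differences: [0, 0, -3, 3, 1]
Squared errors: [0, 0, 9, 9, 1]
Sum of squared errors = 19
MSE = 19 / 5 = 3.80

3.80


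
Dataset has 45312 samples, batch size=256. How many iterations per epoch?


Iterations per epoch = dataset_size / batch_size
= 45312 / 256
= 177

177


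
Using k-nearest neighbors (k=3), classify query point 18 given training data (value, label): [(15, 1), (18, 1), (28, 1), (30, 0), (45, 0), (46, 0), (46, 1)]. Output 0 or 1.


Distances from query 18:
Point 18 (class 1): distance = 0
Point 15 (class 1): distance = 3
Point 28 (class 1): distance = 10
K=3 nearest neighbors: classes = [1, 1, 1]
Votes for class 1: 3 / 3
Majority vote => class 1

1


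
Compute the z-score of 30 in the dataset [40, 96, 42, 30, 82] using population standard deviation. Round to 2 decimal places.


Mean = (40 + 96 + 42 + 30 + 82) / 5 = 58.0
Variance = sum((x_i - mean)^2) / n = 676.8
Std = sqrt(676.8) = 26.0154
Z = (x - mean) / std
= (30 - 58.0) / 26.0154
= -28.0 / 26.0154
= -1.08

-1.08


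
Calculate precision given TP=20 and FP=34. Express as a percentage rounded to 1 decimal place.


Precision = TP / (TP + FP) * 100
= 20 / (20 + 34)
= 20 / 54
= 0.3704
= 37.0%

37.0


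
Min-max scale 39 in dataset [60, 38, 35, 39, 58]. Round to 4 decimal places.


Min = 35, Max = 60
Range = 60 - 35 = 25
Scaled = (x - min) / (max - min)
= (39 - 35) / 25
= 4 / 25
= 0.1600

0.1600


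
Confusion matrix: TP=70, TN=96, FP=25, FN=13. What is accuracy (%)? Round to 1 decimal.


Accuracy = (TP + TN) / (TP + TN + FP + FN) * 100
= (70 + 96) / (70 + 96 + 25 + 13)
= 166 / 204
= 0.8137
= 81.4%

81.4


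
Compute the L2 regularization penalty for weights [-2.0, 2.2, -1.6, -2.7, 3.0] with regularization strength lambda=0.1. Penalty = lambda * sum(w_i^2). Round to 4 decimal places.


Squaring each weight:
(-2.0)^2 = 4.0
2.2^2 = 4.84
(-1.6)^2 = 2.56
(-2.7)^2 = 7.29
3.0^2 = 9.0
Sum of squares = 27.69
Penalty = 0.1 * 27.69 = 2.7690

2.7690


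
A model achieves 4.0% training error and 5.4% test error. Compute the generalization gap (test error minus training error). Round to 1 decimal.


Generalization gap = test_error - train_error
= 5.4 - 4.0
= 1.4%
A small gap suggests good generalization.

1.4


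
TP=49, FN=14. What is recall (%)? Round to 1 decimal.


Recall = TP / (TP + FN) * 100
= 49 / (49 + 14)
= 49 / 63
= 0.7778
= 77.8%

77.8


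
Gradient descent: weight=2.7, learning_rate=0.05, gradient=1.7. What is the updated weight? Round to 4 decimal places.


w_new = w_old - lr * gradient
= 2.7 - 0.05 * 1.7
= 2.7 - (0.085)
= 2.6150

2.6150


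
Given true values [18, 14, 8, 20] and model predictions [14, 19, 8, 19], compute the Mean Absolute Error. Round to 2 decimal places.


Absolute errors: [4, 5, 0, 1]
Sum of absolute errors = 10
MAE = 10 / 4 = 2.50

2.50


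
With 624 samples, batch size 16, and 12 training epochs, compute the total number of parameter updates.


Iterations per epoch = 624 / 16 = 39
Total updates = iterations_per_epoch * epochs
= 39 * 12
= 468

468


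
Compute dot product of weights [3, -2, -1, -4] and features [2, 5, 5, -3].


Element-wise products:
3 * 2 = 6
-2 * 5 = -10
-1 * 5 = -5
-4 * -3 = 12
Sum = 6 + -10 + -5 + 12
= 3

3


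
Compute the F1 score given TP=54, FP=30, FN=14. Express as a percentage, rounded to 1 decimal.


Precision = TP / (TP + FP) = 54 / 84 = 0.6429
Recall = TP / (TP + FN) = 54 / 68 = 0.7941
F1 = 2 * P * R / (P + R)
= 2 * 0.6429 * 0.7941 / (0.6429 + 0.7941)
= 1.021 / 1.437
= 0.7105
As percentage: 71.1%

71.1


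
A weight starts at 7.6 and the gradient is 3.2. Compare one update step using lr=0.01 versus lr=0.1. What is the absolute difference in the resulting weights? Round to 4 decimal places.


With lr=0.01: w_new = 7.6 - 0.01 * 3.2 = 7.568
With lr=0.1: w_new = 7.6 - 0.1 * 3.2 = 7.28
Absolute difference = |7.568 - 7.28|
= 0.2880

0.2880


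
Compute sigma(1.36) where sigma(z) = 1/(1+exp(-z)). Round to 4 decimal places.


sigmoid(z) = 1 / (1 + exp(-z))
exp(-(1.36)) = exp(-1.36) = 0.2567
1 + 0.2567 = 1.2567
1 / 1.2567 = 0.7958

0.7958


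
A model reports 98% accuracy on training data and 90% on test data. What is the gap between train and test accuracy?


Gap = train_accuracy - test_accuracy
= 98 - 90
= 8%
This moderate gap may indicate mild overfitting.

8


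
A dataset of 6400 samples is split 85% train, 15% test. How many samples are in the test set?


Train samples = 6400 * 85% = 5440
Test samples = 6400 - 5440
= 960

960


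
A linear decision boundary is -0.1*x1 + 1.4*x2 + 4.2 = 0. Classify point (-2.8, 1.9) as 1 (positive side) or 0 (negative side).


Compute -0.1 * -2.8 + 1.4 * 1.9 + 4.2
= 0.28 + 2.66 + 4.2
= 7.14
Since 7.14 >= 0, the point is on the positive side.

1


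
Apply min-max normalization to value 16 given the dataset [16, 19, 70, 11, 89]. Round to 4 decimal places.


Min = 11, Max = 89
Range = 89 - 11 = 78
Scaled = (x - min) / (max - min)
= (16 - 11) / 78
= 5 / 78
= 0.0641

0.0641


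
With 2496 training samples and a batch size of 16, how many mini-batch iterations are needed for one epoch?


Iterations per epoch = dataset_size / batch_size
= 2496 / 16
= 156

156


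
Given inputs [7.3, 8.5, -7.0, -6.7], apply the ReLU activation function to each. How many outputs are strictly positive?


ReLU(x) = max(0, x) for each element:
ReLU(7.3) = 7.3
ReLU(8.5) = 8.5
ReLU(-7.0) = 0
ReLU(-6.7) = 0
Active neurons (>0): 2

2


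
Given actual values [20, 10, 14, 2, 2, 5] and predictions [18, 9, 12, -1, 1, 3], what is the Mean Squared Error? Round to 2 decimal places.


Differences: [2, 1, 2, 3, 1, 2]
Squared errors: [4, 1, 4, 9, 1, 4]
Sum of squared errors = 23
MSE = 23 / 6 = 3.83

3.83


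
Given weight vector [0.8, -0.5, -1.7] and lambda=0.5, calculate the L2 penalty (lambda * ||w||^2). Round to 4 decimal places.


Squaring each weight:
0.8^2 = 0.64
(-0.5)^2 = 0.25
(-1.7)^2 = 2.89
Sum of squares = 3.78
Penalty = 0.5 * 3.78 = 1.8900

1.8900


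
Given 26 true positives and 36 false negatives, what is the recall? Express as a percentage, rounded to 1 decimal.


Recall = TP / (TP + FN) * 100
= 26 / (26 + 36)
= 26 / 62
= 0.4194
= 41.9%

41.9


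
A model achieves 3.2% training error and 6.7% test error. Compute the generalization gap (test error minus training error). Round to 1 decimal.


Generalization gap = test_error - train_error
= 6.7 - 3.2
= 3.5%
A moderate gap.

3.5


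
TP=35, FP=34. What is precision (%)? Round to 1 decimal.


Precision = TP / (TP + FP) * 100
= 35 / (35 + 34)
= 35 / 69
= 0.5072
= 50.7%

50.7


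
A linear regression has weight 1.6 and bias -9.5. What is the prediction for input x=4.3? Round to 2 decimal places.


y = 1.6 * 4.3 + (-9.5)
= 6.88 + (-9.5)
= -2.62

-2.62


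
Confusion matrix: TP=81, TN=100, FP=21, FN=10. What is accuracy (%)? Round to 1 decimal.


Accuracy = (TP + TN) / (TP + TN + FP + FN) * 100
= (81 + 100) / (81 + 100 + 21 + 10)
= 181 / 212
= 0.8538
= 85.4%

85.4


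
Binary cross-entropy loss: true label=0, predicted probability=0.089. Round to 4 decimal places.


For y=0: Loss = -log(1-p)
= -log(1 - 0.089)
= -log(0.911)
= -(-0.0932)
= 0.0932

0.0932


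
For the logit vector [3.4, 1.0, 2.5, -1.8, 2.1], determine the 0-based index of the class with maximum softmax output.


Softmax is a monotonic transformation, so it preserves the argmax.
We need to find the index of the maximum logit.
Index 0: 3.4
Index 1: 1.0
Index 2: 2.5
Index 3: -1.8
Index 4: 2.1
Maximum logit = 3.4 at index 0

0


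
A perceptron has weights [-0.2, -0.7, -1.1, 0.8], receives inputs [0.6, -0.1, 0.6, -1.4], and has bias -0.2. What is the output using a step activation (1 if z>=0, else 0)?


z = w . x + b
= -0.2*0.6 + -0.7*-0.1 + -1.1*0.6 + 0.8*-1.4 + -0.2
= -0.12 + 0.07 + -0.66 + -1.12 + -0.2
= -1.83 + -0.2
= -2.03
Since z = -2.03 < 0, output = 0

0


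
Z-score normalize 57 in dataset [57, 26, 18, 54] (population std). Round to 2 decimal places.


Mean = (57 + 26 + 18 + 54) / 4 = 38.75
Variance = sum((x_i - mean)^2) / n = 289.6875
Std = sqrt(289.6875) = 17.0202
Z = (x - mean) / std
= (57 - 38.75) / 17.0202
= 18.25 / 17.0202
= 1.07

1.07


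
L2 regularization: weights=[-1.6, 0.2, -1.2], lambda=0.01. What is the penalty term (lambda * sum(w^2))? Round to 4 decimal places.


Squaring each weight:
(-1.6)^2 = 2.56
0.2^2 = 0.04
(-1.2)^2 = 1.44
Sum of squares = 4.04
Penalty = 0.01 * 4.04 = 0.0404

0.0404


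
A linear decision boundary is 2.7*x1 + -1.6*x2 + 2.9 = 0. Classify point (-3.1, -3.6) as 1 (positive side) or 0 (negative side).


Compute 2.7 * -3.1 + -1.6 * -3.6 + 2.9
= -8.37 + 5.76 + 2.9
= 0.29
Since 0.29 >= 0, the point is on the positive side.

1


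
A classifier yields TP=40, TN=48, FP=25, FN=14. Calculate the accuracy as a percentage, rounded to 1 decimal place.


Accuracy = (TP + TN) / (TP + TN + FP + FN) * 100
= (40 + 48) / (40 + 48 + 25 + 14)
= 88 / 127
= 0.6929
= 69.3%

69.3


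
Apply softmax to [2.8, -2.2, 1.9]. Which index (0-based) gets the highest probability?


Softmax is a monotonic transformation, so it preserves the argmax.
We need to find the index of the maximum logit.
Index 0: 2.8
Index 1: -2.2
Index 2: 1.9
Maximum logit = 2.8 at index 0

0


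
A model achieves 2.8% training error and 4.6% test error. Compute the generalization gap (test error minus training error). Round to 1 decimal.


Generalization gap = test_error - train_error
= 4.6 - 2.8
= 1.8%
A small gap suggests good generalization.

1.8


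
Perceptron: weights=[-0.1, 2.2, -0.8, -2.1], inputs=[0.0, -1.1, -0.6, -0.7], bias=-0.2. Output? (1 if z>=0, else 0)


z = w . x + b
= -0.1*0.0 + 2.2*-1.1 + -0.8*-0.6 + -2.1*-0.7 + -0.2
= -0.0 + -2.42 + 0.48 + 1.47 + -0.2
= -0.47 + -0.2
= -0.67
Since z = -0.67 < 0, output = 0

0


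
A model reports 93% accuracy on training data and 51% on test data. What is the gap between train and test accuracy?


Gap = train_accuracy - test_accuracy
= 93 - 51
= 42%
This large gap strongly indicates overfitting.

42


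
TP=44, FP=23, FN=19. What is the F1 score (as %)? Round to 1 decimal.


Precision = TP / (TP + FP) = 44 / 67 = 0.6567
Recall = TP / (TP + FN) = 44 / 63 = 0.6984
F1 = 2 * P * R / (P + R)
= 2 * 0.6567 * 0.6984 / (0.6567 + 0.6984)
= 0.9173 / 1.3551
= 0.6769
As percentage: 67.7%

67.7


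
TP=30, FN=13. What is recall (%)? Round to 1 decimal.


Recall = TP / (TP + FN) * 100
= 30 / (30 + 13)
= 30 / 43
= 0.6977
= 69.8%

69.8


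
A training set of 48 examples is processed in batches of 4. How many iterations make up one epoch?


Iterations per epoch = dataset_size / batch_size
= 48 / 4
= 12

12


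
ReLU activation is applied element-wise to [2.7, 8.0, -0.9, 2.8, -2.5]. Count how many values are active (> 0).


ReLU(x) = max(0, x) for each element:
ReLU(2.7) = 2.7
ReLU(8.0) = 8.0
ReLU(-0.9) = 0
ReLU(2.8) = 2.8
ReLU(-2.5) = 0
Active neurons (>0): 3

3
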